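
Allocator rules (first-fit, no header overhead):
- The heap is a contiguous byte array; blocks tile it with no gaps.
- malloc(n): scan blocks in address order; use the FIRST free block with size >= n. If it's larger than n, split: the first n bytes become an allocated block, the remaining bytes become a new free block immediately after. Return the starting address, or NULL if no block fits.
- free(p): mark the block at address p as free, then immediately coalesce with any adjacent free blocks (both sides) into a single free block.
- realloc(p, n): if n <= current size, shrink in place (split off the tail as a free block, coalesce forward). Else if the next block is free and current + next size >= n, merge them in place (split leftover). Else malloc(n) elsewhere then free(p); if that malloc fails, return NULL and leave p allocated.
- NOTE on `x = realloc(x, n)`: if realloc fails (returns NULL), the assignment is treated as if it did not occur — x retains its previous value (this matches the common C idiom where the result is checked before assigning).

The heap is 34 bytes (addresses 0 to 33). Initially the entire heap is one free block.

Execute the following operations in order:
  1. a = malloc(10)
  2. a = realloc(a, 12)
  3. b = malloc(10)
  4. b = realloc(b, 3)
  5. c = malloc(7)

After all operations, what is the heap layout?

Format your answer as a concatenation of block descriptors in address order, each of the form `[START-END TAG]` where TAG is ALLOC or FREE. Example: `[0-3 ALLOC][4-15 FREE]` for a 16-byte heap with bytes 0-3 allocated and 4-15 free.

Answer: [0-11 ALLOC][12-14 ALLOC][15-21 ALLOC][22-33 FREE]

Derivation:
Op 1: a = malloc(10) -> a = 0; heap: [0-9 ALLOC][10-33 FREE]
Op 2: a = realloc(a, 12) -> a = 0; heap: [0-11 ALLOC][12-33 FREE]
Op 3: b = malloc(10) -> b = 12; heap: [0-11 ALLOC][12-21 ALLOC][22-33 FREE]
Op 4: b = realloc(b, 3) -> b = 12; heap: [0-11 ALLOC][12-14 ALLOC][15-33 FREE]
Op 5: c = malloc(7) -> c = 15; heap: [0-11 ALLOC][12-14 ALLOC][15-21 ALLOC][22-33 FREE]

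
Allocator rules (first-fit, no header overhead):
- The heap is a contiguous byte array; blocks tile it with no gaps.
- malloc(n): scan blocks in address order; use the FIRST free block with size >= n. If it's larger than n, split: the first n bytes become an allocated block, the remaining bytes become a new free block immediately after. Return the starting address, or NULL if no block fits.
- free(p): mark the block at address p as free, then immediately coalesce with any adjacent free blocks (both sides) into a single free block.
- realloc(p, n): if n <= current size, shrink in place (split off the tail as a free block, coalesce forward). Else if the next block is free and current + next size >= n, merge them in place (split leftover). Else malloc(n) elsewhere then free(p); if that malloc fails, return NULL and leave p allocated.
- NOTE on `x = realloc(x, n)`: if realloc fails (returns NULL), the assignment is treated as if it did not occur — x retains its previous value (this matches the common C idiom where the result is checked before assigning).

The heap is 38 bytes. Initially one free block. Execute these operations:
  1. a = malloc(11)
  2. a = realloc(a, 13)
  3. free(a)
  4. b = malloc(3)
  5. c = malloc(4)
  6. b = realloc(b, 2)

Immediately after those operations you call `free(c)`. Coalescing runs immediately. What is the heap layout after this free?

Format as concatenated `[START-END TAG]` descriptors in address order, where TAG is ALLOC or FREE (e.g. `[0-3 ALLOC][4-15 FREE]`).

Op 1: a = malloc(11) -> a = 0; heap: [0-10 ALLOC][11-37 FREE]
Op 2: a = realloc(a, 13) -> a = 0; heap: [0-12 ALLOC][13-37 FREE]
Op 3: free(a) -> (freed a); heap: [0-37 FREE]
Op 4: b = malloc(3) -> b = 0; heap: [0-2 ALLOC][3-37 FREE]
Op 5: c = malloc(4) -> c = 3; heap: [0-2 ALLOC][3-6 ALLOC][7-37 FREE]
Op 6: b = realloc(b, 2) -> b = 0; heap: [0-1 ALLOC][2-2 FREE][3-6 ALLOC][7-37 FREE]
free(c): c = 3 -> block [3-6 ALLOC]; mark free, coalesce with adjacent free neighbors -> [0-1 ALLOC][2-37 FREE]

Answer: [0-1 ALLOC][2-37 FREE]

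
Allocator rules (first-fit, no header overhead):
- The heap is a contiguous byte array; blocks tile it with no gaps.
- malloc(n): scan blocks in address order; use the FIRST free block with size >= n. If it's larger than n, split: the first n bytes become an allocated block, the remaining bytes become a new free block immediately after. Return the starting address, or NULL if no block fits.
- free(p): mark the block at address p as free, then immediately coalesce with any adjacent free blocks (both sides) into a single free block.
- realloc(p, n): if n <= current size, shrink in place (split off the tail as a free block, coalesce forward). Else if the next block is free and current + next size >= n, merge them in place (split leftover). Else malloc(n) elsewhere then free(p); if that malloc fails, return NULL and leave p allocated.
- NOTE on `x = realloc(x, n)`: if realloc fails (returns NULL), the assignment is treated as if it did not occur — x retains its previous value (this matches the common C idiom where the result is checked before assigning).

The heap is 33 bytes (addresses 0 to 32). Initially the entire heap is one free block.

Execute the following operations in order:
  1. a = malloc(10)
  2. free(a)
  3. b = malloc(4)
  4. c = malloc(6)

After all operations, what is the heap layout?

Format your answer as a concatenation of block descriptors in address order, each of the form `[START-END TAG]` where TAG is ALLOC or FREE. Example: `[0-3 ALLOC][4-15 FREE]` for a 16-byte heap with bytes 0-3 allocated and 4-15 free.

Answer: [0-3 ALLOC][4-9 ALLOC][10-32 FREE]

Derivation:
Op 1: a = malloc(10) -> a = 0; heap: [0-9 ALLOC][10-32 FREE]
Op 2: free(a) -> (freed a); heap: [0-32 FREE]
Op 3: b = malloc(4) -> b = 0; heap: [0-3 ALLOC][4-32 FREE]
Op 4: c = malloc(6) -> c = 4; heap: [0-3 ALLOC][4-9 ALLOC][10-32 FREE]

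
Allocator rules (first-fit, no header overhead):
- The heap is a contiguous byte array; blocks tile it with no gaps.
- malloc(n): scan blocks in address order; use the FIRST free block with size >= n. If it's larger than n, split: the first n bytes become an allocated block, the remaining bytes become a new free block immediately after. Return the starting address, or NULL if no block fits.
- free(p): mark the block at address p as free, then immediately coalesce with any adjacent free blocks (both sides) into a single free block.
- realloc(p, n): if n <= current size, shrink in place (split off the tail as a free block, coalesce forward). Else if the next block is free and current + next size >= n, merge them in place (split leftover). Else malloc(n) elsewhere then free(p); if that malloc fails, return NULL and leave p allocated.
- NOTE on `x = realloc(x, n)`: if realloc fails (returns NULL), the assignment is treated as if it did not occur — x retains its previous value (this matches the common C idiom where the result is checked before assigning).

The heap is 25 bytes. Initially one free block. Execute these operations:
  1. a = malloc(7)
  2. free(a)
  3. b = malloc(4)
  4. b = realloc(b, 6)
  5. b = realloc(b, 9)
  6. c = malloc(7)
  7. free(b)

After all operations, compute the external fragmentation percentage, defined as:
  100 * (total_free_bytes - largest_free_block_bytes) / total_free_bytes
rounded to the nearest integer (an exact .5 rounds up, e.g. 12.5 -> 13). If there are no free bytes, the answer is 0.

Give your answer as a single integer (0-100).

Op 1: a = malloc(7) -> a = 0; heap: [0-6 ALLOC][7-24 FREE]
Op 2: free(a) -> (freed a); heap: [0-24 FREE]
Op 3: b = malloc(4) -> b = 0; heap: [0-3 ALLOC][4-24 FREE]
Op 4: b = realloc(b, 6) -> b = 0; heap: [0-5 ALLOC][6-24 FREE]
Op 5: b = realloc(b, 9) -> b = 0; heap: [0-8 ALLOC][9-24 FREE]
Op 6: c = malloc(7) -> c = 9; heap: [0-8 ALLOC][9-15 ALLOC][16-24 FREE]
Op 7: free(b) -> (freed b); heap: [0-8 FREE][9-15 ALLOC][16-24 FREE]
Free blocks: [9 9] total_free=18 largest=9 -> 100*(18-9)/18 = 900/18 = 50

Answer: 50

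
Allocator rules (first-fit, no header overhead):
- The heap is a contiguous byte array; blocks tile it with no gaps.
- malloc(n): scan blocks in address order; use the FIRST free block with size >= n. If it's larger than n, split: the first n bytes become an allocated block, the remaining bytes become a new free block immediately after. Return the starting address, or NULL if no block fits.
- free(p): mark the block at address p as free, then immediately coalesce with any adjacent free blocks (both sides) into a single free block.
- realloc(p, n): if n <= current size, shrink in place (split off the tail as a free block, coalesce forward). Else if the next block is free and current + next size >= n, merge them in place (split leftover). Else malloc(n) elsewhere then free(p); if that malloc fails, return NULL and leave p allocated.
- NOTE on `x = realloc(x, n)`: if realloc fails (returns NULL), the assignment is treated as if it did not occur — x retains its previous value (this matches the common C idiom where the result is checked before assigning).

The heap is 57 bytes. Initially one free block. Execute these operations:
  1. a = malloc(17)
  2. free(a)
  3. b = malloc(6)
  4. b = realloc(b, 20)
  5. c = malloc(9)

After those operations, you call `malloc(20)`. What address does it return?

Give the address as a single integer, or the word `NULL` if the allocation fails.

Op 1: a = malloc(17) -> a = 0; heap: [0-16 ALLOC][17-56 FREE]
Op 2: free(a) -> (freed a); heap: [0-56 FREE]
Op 3: b = malloc(6) -> b = 0; heap: [0-5 ALLOC][6-56 FREE]
Op 4: b = realloc(b, 20) -> b = 0; heap: [0-19 ALLOC][20-56 FREE]
Op 5: c = malloc(9) -> c = 20; heap: [0-19 ALLOC][20-28 ALLOC][29-56 FREE]
malloc(20): first-fit scan over [0-19 ALLOC][20-28 ALLOC][29-56 FREE] -> 29

Answer: 29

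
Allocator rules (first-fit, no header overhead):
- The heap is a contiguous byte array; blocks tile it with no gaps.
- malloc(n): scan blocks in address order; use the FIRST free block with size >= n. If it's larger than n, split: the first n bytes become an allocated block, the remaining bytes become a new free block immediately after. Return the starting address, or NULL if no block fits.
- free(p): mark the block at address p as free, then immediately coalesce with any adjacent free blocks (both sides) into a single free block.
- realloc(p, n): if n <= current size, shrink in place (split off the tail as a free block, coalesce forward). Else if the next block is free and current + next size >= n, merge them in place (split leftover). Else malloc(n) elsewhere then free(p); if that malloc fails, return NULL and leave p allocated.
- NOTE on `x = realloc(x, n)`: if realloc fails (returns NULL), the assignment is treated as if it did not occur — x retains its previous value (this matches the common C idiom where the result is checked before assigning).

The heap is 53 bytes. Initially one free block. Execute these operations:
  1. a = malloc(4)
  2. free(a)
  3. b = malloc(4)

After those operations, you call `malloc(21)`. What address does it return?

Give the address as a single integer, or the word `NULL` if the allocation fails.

Op 1: a = malloc(4) -> a = 0; heap: [0-3 ALLOC][4-52 FREE]
Op 2: free(a) -> (freed a); heap: [0-52 FREE]
Op 3: b = malloc(4) -> b = 0; heap: [0-3 ALLOC][4-52 FREE]
malloc(21): first-fit scan over [0-3 ALLOC][4-52 FREE] -> 4

Answer: 4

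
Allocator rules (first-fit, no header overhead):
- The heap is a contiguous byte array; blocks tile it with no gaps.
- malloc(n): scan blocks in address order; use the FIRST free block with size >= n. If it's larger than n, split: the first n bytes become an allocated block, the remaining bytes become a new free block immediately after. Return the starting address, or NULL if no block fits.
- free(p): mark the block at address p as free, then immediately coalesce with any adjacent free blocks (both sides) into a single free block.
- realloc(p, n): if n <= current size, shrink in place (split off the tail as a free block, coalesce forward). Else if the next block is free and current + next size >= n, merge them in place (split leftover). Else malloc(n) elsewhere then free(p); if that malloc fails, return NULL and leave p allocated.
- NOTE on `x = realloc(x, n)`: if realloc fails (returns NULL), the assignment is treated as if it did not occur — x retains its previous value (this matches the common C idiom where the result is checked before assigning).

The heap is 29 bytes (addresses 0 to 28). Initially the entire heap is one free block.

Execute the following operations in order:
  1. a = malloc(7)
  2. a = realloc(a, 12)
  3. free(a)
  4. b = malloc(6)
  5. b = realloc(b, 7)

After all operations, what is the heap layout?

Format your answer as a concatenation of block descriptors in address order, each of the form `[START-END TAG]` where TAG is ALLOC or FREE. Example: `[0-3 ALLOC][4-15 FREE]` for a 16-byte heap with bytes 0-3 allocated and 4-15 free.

Answer: [0-6 ALLOC][7-28 FREE]

Derivation:
Op 1: a = malloc(7) -> a = 0; heap: [0-6 ALLOC][7-28 FREE]
Op 2: a = realloc(a, 12) -> a = 0; heap: [0-11 ALLOC][12-28 FREE]
Op 3: free(a) -> (freed a); heap: [0-28 FREE]
Op 4: b = malloc(6) -> b = 0; heap: [0-5 ALLOC][6-28 FREE]
Op 5: b = realloc(b, 7) -> b = 0; heap: [0-6 ALLOC][7-28 FREE]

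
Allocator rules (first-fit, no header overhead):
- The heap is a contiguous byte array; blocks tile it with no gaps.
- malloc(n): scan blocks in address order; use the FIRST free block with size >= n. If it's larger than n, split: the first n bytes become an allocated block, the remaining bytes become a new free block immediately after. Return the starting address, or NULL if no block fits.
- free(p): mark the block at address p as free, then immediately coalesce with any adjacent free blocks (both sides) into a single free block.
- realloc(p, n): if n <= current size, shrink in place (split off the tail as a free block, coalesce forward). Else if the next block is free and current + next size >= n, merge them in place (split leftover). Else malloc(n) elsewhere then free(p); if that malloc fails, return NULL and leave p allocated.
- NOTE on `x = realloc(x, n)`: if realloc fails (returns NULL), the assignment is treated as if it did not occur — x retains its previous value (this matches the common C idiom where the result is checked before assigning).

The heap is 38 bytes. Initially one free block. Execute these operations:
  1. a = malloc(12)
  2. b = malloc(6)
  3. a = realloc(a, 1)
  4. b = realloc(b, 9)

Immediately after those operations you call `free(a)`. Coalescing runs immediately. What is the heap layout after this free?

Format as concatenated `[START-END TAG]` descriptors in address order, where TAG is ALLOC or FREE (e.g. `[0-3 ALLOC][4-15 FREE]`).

Answer: [0-11 FREE][12-20 ALLOC][21-37 FREE]

Derivation:
Op 1: a = malloc(12) -> a = 0; heap: [0-11 ALLOC][12-37 FREE]
Op 2: b = malloc(6) -> b = 12; heap: [0-11 ALLOC][12-17 ALLOC][18-37 FREE]
Op 3: a = realloc(a, 1) -> a = 0; heap: [0-0 ALLOC][1-11 FREE][12-17 ALLOC][18-37 FREE]
Op 4: b = realloc(b, 9) -> b = 12; heap: [0-0 ALLOC][1-11 FREE][12-20 ALLOC][21-37 FREE]
free(a): a = 0 -> block [0-0 ALLOC]; mark free, coalesce with adjacent free neighbors -> [0-11 FREE][12-20 ALLOC][21-37 FREE]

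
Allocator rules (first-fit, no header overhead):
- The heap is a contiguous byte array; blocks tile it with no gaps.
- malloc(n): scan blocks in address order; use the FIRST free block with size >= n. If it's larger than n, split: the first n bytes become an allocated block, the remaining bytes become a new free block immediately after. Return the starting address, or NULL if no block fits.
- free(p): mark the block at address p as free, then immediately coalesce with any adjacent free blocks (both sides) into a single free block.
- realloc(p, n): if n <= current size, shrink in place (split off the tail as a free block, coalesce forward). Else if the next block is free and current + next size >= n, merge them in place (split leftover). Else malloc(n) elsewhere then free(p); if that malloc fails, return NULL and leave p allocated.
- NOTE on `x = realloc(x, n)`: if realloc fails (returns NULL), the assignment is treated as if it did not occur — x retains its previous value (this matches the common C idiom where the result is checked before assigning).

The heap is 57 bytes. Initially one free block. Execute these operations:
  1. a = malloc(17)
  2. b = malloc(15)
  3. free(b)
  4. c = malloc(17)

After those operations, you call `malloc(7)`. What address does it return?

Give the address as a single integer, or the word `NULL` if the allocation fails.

Op 1: a = malloc(17) -> a = 0; heap: [0-16 ALLOC][17-56 FREE]
Op 2: b = malloc(15) -> b = 17; heap: [0-16 ALLOC][17-31 ALLOC][32-56 FREE]
Op 3: free(b) -> (freed b); heap: [0-16 ALLOC][17-56 FREE]
Op 4: c = malloc(17) -> c = 17; heap: [0-16 ALLOC][17-33 ALLOC][34-56 FREE]
malloc(7): first-fit scan over [0-16 ALLOC][17-33 ALLOC][34-56 FREE] -> 34

Answer: 34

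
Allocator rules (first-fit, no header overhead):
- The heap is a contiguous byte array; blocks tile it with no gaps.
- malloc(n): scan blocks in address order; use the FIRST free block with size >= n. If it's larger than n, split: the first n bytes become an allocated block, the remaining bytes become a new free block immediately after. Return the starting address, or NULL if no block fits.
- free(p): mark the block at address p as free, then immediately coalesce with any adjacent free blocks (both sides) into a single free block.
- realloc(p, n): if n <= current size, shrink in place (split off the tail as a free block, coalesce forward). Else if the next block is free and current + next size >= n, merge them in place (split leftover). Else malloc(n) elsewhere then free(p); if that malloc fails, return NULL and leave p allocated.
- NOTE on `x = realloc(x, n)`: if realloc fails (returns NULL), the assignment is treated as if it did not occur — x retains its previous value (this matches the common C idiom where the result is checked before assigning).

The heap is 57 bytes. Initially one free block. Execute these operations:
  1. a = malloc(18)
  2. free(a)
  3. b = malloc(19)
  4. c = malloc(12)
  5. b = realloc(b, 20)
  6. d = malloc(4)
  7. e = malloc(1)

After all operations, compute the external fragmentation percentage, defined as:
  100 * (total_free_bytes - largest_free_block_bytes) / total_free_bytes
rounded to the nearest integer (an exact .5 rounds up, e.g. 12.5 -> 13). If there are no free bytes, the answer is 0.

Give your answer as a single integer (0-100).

Op 1: a = malloc(18) -> a = 0; heap: [0-17 ALLOC][18-56 FREE]
Op 2: free(a) -> (freed a); heap: [0-56 FREE]
Op 3: b = malloc(19) -> b = 0; heap: [0-18 ALLOC][19-56 FREE]
Op 4: c = malloc(12) -> c = 19; heap: [0-18 ALLOC][19-30 ALLOC][31-56 FREE]
Op 5: b = realloc(b, 20) -> b = 31; heap: [0-18 FREE][19-30 ALLOC][31-50 ALLOC][51-56 FREE]
Op 6: d = malloc(4) -> d = 0; heap: [0-3 ALLOC][4-18 FREE][19-30 ALLOC][31-50 ALLOC][51-56 FREE]
Op 7: e = malloc(1) -> e = 4; heap: [0-3 ALLOC][4-4 ALLOC][5-18 FREE][19-30 ALLOC][31-50 ALLOC][51-56 FREE]
Free blocks: [14 6] total_free=20 largest=14 -> 100*(20-14)/20 = 600/20 = 30

Answer: 30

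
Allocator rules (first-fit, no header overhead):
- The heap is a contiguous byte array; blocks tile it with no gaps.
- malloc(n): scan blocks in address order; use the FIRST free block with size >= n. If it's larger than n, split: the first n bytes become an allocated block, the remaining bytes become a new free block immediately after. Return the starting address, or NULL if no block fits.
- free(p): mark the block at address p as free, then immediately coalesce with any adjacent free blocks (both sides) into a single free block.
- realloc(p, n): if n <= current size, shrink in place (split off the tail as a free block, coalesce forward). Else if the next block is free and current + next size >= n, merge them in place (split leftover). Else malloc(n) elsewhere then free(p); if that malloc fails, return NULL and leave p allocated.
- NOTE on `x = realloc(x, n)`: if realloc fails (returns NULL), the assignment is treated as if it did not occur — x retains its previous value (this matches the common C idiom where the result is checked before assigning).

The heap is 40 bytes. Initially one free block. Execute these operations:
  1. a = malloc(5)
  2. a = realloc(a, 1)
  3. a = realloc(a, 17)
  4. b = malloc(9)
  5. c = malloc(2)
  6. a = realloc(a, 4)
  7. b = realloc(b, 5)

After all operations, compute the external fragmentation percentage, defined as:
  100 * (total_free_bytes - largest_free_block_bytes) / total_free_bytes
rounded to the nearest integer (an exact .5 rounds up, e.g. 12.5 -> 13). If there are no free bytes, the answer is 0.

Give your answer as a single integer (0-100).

Op 1: a = malloc(5) -> a = 0; heap: [0-4 ALLOC][5-39 FREE]
Op 2: a = realloc(a, 1) -> a = 0; heap: [0-0 ALLOC][1-39 FREE]
Op 3: a = realloc(a, 17) -> a = 0; heap: [0-16 ALLOC][17-39 FREE]
Op 4: b = malloc(9) -> b = 17; heap: [0-16 ALLOC][17-25 ALLOC][26-39 FREE]
Op 5: c = malloc(2) -> c = 26; heap: [0-16 ALLOC][17-25 ALLOC][26-27 ALLOC][28-39 FREE]
Op 6: a = realloc(a, 4) -> a = 0; heap: [0-3 ALLOC][4-16 FREE][17-25 ALLOC][26-27 ALLOC][28-39 FREE]
Op 7: b = realloc(b, 5) -> b = 17; heap: [0-3 ALLOC][4-16 FREE][17-21 ALLOC][22-25 FREE][26-27 ALLOC][28-39 FREE]
Free blocks: [13 4 12] total_free=29 largest=13 -> 100*(29-13)/29 = 1600/29 ≈ 55.172 -> rounds to 55

Answer: 55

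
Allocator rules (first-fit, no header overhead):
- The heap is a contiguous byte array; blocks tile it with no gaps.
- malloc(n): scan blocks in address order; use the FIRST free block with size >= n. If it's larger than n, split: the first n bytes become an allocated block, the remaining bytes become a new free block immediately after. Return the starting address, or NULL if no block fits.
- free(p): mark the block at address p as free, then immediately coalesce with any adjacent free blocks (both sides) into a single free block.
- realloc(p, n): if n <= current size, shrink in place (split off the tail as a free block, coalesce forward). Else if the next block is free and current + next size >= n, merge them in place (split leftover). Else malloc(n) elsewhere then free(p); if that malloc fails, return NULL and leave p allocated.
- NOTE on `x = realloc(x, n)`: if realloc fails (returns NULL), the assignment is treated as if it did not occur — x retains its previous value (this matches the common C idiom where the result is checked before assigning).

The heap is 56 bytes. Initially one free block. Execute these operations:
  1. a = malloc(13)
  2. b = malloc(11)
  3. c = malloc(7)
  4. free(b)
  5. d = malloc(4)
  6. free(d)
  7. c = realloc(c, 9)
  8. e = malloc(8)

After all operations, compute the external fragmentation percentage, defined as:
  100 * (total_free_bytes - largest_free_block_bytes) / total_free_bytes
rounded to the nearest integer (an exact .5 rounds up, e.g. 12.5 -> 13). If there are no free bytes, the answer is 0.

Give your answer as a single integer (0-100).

Answer: 12

Derivation:
Op 1: a = malloc(13) -> a = 0; heap: [0-12 ALLOC][13-55 FREE]
Op 2: b = malloc(11) -> b = 13; heap: [0-12 ALLOC][13-23 ALLOC][24-55 FREE]
Op 3: c = malloc(7) -> c = 24; heap: [0-12 ALLOC][13-23 ALLOC][24-30 ALLOC][31-55 FREE]
Op 4: free(b) -> (freed b); heap: [0-12 ALLOC][13-23 FREE][24-30 ALLOC][31-55 FREE]
Op 5: d = malloc(4) -> d = 13; heap: [0-12 ALLOC][13-16 ALLOC][17-23 FREE][24-30 ALLOC][31-55 FREE]
Op 6: free(d) -> (freed d); heap: [0-12 ALLOC][13-23 FREE][24-30 ALLOC][31-55 FREE]
Op 7: c = realloc(c, 9) -> c = 24; heap: [0-12 ALLOC][13-23 FREE][24-32 ALLOC][33-55 FREE]
Op 8: e = malloc(8) -> e = 13; heap: [0-12 ALLOC][13-20 ALLOC][21-23 FREE][24-32 ALLOC][33-55 FREE]
Free blocks: [3 23] total_free=26 largest=23 -> 100*(26-23)/26 = 300/26 ≈ 11.538 -> rounds to 12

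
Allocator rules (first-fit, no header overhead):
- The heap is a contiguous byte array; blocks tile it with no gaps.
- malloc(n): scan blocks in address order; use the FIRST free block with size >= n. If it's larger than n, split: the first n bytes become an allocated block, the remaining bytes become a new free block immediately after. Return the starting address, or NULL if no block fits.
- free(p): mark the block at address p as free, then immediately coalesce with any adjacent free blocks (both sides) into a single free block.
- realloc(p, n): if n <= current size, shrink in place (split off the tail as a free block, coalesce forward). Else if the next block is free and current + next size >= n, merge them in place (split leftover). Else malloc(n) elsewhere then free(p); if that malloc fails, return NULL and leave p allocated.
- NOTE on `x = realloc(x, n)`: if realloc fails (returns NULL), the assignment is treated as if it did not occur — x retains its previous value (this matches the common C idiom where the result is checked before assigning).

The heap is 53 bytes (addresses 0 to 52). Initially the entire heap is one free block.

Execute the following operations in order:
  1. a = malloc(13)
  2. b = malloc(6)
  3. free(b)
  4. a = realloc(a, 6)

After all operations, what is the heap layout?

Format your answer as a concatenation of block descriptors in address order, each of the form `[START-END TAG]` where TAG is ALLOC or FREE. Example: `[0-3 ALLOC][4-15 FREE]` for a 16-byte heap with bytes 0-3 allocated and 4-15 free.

Op 1: a = malloc(13) -> a = 0; heap: [0-12 ALLOC][13-52 FREE]
Op 2: b = malloc(6) -> b = 13; heap: [0-12 ALLOC][13-18 ALLOC][19-52 FREE]
Op 3: free(b) -> (freed b); heap: [0-12 ALLOC][13-52 FREE]
Op 4: a = realloc(a, 6) -> a = 0; heap: [0-5 ALLOC][6-52 FREE]

Answer: [0-5 ALLOC][6-52 FREE]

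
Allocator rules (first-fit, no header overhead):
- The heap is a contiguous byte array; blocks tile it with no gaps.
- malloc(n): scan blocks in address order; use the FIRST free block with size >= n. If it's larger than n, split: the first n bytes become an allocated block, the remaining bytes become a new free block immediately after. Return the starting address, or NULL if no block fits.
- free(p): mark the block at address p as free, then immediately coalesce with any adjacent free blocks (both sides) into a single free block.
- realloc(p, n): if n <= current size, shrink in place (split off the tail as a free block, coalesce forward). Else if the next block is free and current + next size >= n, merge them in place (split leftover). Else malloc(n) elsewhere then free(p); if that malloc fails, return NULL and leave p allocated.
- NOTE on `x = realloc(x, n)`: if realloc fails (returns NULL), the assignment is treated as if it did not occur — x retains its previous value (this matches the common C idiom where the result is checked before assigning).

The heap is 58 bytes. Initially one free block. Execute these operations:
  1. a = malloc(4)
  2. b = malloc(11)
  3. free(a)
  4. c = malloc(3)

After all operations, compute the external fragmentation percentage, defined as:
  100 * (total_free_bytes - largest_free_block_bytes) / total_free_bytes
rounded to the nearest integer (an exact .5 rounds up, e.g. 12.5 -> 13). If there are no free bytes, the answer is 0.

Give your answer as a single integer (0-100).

Op 1: a = malloc(4) -> a = 0; heap: [0-3 ALLOC][4-57 FREE]
Op 2: b = malloc(11) -> b = 4; heap: [0-3 ALLOC][4-14 ALLOC][15-57 FREE]
Op 3: free(a) -> (freed a); heap: [0-3 FREE][4-14 ALLOC][15-57 FREE]
Op 4: c = malloc(3) -> c = 0; heap: [0-2 ALLOC][3-3 FREE][4-14 ALLOC][15-57 FREE]
Free blocks: [1 43] total_free=44 largest=43 -> 100*(44-43)/44 = 100/44 ≈ 2.273 -> rounds to 2

Answer: 2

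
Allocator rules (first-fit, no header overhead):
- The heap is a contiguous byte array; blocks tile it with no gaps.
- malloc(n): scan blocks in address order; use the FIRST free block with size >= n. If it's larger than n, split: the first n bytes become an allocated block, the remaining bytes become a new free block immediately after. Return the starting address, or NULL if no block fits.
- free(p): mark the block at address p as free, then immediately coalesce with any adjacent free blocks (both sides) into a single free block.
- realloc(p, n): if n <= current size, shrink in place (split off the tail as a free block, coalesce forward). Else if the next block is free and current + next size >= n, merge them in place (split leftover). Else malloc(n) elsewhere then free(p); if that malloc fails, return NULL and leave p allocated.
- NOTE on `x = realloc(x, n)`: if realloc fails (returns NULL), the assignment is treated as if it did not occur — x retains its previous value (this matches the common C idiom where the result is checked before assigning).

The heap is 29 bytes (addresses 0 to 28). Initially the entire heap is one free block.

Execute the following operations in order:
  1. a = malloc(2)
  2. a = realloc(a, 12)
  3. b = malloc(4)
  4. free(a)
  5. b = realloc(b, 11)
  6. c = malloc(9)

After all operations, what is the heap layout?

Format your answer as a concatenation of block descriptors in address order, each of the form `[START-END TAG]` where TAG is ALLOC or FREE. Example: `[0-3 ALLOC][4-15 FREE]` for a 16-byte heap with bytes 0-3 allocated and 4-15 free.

Answer: [0-8 ALLOC][9-11 FREE][12-22 ALLOC][23-28 FREE]

Derivation:
Op 1: a = malloc(2) -> a = 0; heap: [0-1 ALLOC][2-28 FREE]
Op 2: a = realloc(a, 12) -> a = 0; heap: [0-11 ALLOC][12-28 FREE]
Op 3: b = malloc(4) -> b = 12; heap: [0-11 ALLOC][12-15 ALLOC][16-28 FREE]
Op 4: free(a) -> (freed a); heap: [0-11 FREE][12-15 ALLOC][16-28 FREE]
Op 5: b = realloc(b, 11) -> b = 12; heap: [0-11 FREE][12-22 ALLOC][23-28 FREE]
Op 6: c = malloc(9) -> c = 0; heap: [0-8 ALLOC][9-11 FREE][12-22 ALLOC][23-28 FREE]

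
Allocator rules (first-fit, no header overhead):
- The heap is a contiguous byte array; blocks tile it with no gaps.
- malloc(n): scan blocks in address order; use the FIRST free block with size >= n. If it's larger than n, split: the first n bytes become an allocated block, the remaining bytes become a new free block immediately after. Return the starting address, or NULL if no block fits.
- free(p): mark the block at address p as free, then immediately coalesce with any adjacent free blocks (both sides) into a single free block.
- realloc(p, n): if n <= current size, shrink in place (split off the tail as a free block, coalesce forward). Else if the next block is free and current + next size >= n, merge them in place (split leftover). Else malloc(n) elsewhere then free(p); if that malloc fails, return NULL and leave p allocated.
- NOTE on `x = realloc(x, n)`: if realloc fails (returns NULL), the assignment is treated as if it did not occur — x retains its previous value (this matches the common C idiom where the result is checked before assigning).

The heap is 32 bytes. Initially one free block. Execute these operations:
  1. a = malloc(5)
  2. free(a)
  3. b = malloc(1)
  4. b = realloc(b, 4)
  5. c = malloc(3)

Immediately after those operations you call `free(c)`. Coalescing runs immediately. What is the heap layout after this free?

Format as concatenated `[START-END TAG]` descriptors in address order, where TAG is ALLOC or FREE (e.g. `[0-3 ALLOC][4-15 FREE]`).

Answer: [0-3 ALLOC][4-31 FREE]

Derivation:
Op 1: a = malloc(5) -> a = 0; heap: [0-4 ALLOC][5-31 FREE]
Op 2: free(a) -> (freed a); heap: [0-31 FREE]
Op 3: b = malloc(1) -> b = 0; heap: [0-0 ALLOC][1-31 FREE]
Op 4: b = realloc(b, 4) -> b = 0; heap: [0-3 ALLOC][4-31 FREE]
Op 5: c = malloc(3) -> c = 4; heap: [0-3 ALLOC][4-6 ALLOC][7-31 FREE]
free(c): c = 4 -> block [4-6 ALLOC]; mark free, coalesce with adjacent free neighbors -> [0-3 ALLOC][4-31 FREE]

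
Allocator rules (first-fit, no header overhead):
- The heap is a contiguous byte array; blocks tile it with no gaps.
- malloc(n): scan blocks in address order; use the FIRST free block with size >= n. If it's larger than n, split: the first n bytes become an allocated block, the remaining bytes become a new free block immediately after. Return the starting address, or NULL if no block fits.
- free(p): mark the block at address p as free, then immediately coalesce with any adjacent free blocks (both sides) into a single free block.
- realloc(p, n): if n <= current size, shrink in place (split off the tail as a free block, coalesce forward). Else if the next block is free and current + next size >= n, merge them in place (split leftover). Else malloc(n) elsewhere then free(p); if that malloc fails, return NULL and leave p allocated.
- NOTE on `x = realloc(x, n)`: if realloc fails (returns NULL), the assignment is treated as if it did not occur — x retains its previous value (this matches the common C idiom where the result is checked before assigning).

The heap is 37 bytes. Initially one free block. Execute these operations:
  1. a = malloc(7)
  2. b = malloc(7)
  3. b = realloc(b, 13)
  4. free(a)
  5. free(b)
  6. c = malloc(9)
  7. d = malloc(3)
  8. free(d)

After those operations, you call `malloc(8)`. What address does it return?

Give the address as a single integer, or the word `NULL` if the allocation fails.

Op 1: a = malloc(7) -> a = 0; heap: [0-6 ALLOC][7-36 FREE]
Op 2: b = malloc(7) -> b = 7; heap: [0-6 ALLOC][7-13 ALLOC][14-36 FREE]
Op 3: b = realloc(b, 13) -> b = 7; heap: [0-6 ALLOC][7-19 ALLOC][20-36 FREE]
Op 4: free(a) -> (freed a); heap: [0-6 FREE][7-19 ALLOC][20-36 FREE]
Op 5: free(b) -> (freed b); heap: [0-36 FREE]
Op 6: c = malloc(9) -> c = 0; heap: [0-8 ALLOC][9-36 FREE]
Op 7: d = malloc(3) -> d = 9; heap: [0-8 ALLOC][9-11 ALLOC][12-36 FREE]
Op 8: free(d) -> (freed d); heap: [0-8 ALLOC][9-36 FREE]
malloc(8): first-fit scan over [0-8 ALLOC][9-36 FREE] -> 9

Answer: 9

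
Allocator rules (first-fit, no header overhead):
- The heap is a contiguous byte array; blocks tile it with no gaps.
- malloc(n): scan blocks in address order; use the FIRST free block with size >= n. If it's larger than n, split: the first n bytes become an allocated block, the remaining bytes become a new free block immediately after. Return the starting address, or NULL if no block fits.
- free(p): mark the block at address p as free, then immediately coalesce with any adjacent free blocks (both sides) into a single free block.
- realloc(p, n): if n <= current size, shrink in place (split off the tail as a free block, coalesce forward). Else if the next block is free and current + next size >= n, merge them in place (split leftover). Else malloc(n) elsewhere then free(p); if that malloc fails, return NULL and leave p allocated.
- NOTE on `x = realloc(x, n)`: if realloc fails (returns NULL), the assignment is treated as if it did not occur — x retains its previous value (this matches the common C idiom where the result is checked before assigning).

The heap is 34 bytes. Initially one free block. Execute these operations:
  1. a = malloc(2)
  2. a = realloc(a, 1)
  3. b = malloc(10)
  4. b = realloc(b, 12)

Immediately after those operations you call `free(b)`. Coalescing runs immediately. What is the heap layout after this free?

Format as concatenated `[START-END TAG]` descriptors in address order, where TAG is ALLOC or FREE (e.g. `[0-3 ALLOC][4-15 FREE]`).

Answer: [0-0 ALLOC][1-33 FREE]

Derivation:
Op 1: a = malloc(2) -> a = 0; heap: [0-1 ALLOC][2-33 FREE]
Op 2: a = realloc(a, 1) -> a = 0; heap: [0-0 ALLOC][1-33 FREE]
Op 3: b = malloc(10) -> b = 1; heap: [0-0 ALLOC][1-10 ALLOC][11-33 FREE]
Op 4: b = realloc(b, 12) -> b = 1; heap: [0-0 ALLOC][1-12 ALLOC][13-33 FREE]
free(b): b = 1 -> block [1-12 ALLOC]; mark free, coalesce with adjacent free neighbors -> [0-0 ALLOC][1-33 FREE]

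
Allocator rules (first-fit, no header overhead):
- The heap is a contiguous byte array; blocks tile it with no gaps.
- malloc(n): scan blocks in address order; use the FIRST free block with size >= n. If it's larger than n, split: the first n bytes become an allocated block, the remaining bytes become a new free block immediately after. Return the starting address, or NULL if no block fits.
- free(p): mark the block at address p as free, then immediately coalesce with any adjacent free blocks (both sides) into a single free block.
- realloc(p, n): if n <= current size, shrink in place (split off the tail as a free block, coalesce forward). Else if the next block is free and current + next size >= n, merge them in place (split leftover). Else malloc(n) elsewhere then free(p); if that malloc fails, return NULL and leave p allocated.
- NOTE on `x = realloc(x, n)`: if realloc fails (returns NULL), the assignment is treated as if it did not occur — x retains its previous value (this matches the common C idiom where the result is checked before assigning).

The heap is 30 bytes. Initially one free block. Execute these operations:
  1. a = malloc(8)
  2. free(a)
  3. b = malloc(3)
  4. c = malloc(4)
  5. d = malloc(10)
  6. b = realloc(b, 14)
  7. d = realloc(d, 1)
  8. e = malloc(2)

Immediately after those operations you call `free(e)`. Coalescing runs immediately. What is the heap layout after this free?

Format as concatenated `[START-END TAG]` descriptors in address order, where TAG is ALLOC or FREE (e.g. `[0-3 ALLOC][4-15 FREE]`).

Op 1: a = malloc(8) -> a = 0; heap: [0-7 ALLOC][8-29 FREE]
Op 2: free(a) -> (freed a); heap: [0-29 FREE]
Op 3: b = malloc(3) -> b = 0; heap: [0-2 ALLOC][3-29 FREE]
Op 4: c = malloc(4) -> c = 3; heap: [0-2 ALLOC][3-6 ALLOC][7-29 FREE]
Op 5: d = malloc(10) -> d = 7; heap: [0-2 ALLOC][3-6 ALLOC][7-16 ALLOC][17-29 FREE]
Op 6: b = realloc(b, 14) -> NULL (b unchanged); heap: [0-2 ALLOC][3-6 ALLOC][7-16 ALLOC][17-29 FREE]
Op 7: d = realloc(d, 1) -> d = 7; heap: [0-2 ALLOC][3-6 ALLOC][7-7 ALLOC][8-29 FREE]
Op 8: e = malloc(2) -> e = 8; heap: [0-2 ALLOC][3-6 ALLOC][7-7 ALLOC][8-9 ALLOC][10-29 FREE]
free(e): e = 8 -> block [8-9 ALLOC]; mark free, coalesce with adjacent free neighbors -> [0-2 ALLOC][3-6 ALLOC][7-7 ALLOC][8-29 FREE]

Answer: [0-2 ALLOC][3-6 ALLOC][7-7 ALLOC][8-29 FREE]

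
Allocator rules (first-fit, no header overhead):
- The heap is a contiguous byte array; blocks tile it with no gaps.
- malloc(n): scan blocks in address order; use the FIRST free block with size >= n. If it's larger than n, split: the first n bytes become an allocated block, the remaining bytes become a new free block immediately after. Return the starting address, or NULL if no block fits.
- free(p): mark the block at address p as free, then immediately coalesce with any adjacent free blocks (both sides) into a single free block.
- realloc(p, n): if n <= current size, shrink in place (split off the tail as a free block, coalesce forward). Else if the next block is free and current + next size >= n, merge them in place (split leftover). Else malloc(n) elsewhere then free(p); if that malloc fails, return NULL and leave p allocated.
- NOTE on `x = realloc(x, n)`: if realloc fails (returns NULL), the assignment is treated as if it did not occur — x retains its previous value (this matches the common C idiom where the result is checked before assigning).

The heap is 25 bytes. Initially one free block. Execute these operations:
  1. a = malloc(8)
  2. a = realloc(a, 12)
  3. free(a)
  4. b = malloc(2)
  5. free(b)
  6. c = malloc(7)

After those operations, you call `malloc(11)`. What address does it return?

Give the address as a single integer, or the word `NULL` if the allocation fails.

Answer: 7

Derivation:
Op 1: a = malloc(8) -> a = 0; heap: [0-7 ALLOC][8-24 FREE]
Op 2: a = realloc(a, 12) -> a = 0; heap: [0-11 ALLOC][12-24 FREE]
Op 3: free(a) -> (freed a); heap: [0-24 FREE]
Op 4: b = malloc(2) -> b = 0; heap: [0-1 ALLOC][2-24 FREE]
Op 5: free(b) -> (freed b); heap: [0-24 FREE]
Op 6: c = malloc(7) -> c = 0; heap: [0-6 ALLOC][7-24 FREE]
malloc(11): first-fit scan over [0-6 ALLOC][7-24 FREE] -> 7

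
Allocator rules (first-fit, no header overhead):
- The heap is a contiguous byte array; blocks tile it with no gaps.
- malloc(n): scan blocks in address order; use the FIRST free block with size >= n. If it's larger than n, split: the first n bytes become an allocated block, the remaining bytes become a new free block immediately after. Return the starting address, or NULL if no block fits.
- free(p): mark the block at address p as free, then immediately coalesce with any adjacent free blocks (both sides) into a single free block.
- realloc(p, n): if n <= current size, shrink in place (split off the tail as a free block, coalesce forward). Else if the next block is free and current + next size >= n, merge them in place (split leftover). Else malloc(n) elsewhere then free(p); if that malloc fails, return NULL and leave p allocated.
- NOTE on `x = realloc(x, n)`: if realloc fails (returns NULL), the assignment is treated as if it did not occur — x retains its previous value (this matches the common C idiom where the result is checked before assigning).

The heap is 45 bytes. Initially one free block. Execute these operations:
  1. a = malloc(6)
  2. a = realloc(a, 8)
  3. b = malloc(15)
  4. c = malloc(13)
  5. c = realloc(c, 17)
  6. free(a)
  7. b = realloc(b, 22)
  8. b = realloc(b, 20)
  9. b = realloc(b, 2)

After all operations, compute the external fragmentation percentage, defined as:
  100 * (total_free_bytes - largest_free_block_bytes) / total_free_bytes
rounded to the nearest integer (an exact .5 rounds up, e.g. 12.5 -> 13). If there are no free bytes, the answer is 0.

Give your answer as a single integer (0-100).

Answer: 50

Derivation:
Op 1: a = malloc(6) -> a = 0; heap: [0-5 ALLOC][6-44 FREE]
Op 2: a = realloc(a, 8) -> a = 0; heap: [0-7 ALLOC][8-44 FREE]
Op 3: b = malloc(15) -> b = 8; heap: [0-7 ALLOC][8-22 ALLOC][23-44 FREE]
Op 4: c = malloc(13) -> c = 23; heap: [0-7 ALLOC][8-22 ALLOC][23-35 ALLOC][36-44 FREE]
Op 5: c = realloc(c, 17) -> c = 23; heap: [0-7 ALLOC][8-22 ALLOC][23-39 ALLOC][40-44 FREE]
Op 6: free(a) -> (freed a); heap: [0-7 FREE][8-22 ALLOC][23-39 ALLOC][40-44 FREE]
Op 7: b = realloc(b, 22) -> NULL (b unchanged); heap: [0-7 FREE][8-22 ALLOC][23-39 ALLOC][40-44 FREE]
Op 8: b = realloc(b, 20) -> NULL (b unchanged); heap: [0-7 FREE][8-22 ALLOC][23-39 ALLOC][40-44 FREE]
Op 9: b = realloc(b, 2) -> b = 8; heap: [0-7 FREE][8-9 ALLOC][10-22 FREE][23-39 ALLOC][40-44 FREE]
Free blocks: [8 13 5] total_free=26 largest=13 -> 100*(26-13)/26 = 1300/26 = 50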